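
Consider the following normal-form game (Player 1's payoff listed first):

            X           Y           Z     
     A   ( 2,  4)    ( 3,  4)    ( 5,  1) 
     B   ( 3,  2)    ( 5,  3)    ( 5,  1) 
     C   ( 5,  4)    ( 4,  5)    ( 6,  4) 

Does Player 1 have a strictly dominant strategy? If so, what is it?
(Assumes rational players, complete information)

No strictly dominant strategy exists for Player 1

Work:
A strategy strictly dominates another if it gives a strictly higher payoff against every opponent action. Compare each pair of P1's strategies column-by-column:
  A vs B: [2 vs 3, 3 vs 5, 5 vs 5] → A does not strictly dominate B (column X: 2 ≤ 3)
  A vs C: [2 vs 5, 3 vs 4, 5 vs 6] → A does not strictly dominate C (column X: 2 ≤ 5)
  B vs A: [3 vs 2, 5 vs 3, 5 vs 5] → B does not strictly dominate A (column Z: 5 ≤ 5)
  B vs C: [3 vs 5, 5 vs 4, 5 vs 6] → B does not strictly dominate C (column X: 3 ≤ 5)
  C vs A: [5 vs 2, 4 vs 3, 6 vs 5] → C strictly dominates A
  C vs B: [5 vs 3, 4 vs 5, 6 vs 5] → C does not strictly dominate B (column Y: 4 ≤ 5)
No single strategy strictly dominates all others → no strictly dominant strategy.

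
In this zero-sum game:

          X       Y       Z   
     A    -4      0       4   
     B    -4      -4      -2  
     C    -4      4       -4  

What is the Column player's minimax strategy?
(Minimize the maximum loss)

Column should play X, value = -4

Work:
Column player minimizes Row's maximum payoff:
Column X: max payoff to Row = -4
Column Y: max payoff to Row = 4
Column Z: max payoff to Row = 4
Minimum is -4, achieved by column X.
Minimax strategy: X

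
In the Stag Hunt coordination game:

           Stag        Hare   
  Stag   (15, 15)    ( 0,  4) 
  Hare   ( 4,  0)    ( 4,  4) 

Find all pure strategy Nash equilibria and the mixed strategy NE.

Pure NE: (Stag, Stag) and (Hare, Hare); Mixed NE: p = 0.2667, q = 0.2667

Work:
Check pure NE:
(Stag, Stag): (15, 15) - no unilateral deviation beneficial
(Hare, Hare): (4, 4) - no unilateral deviation beneficial
Mixed NE: P1 plays Stag with p = 0.2667, P2 plays Stag with q = 0.2667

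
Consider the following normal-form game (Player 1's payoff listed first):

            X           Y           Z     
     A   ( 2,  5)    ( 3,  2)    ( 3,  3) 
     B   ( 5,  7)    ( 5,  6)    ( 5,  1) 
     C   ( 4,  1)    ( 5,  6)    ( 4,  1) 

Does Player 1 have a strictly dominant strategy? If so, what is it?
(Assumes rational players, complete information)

No strictly dominant strategy exists for Player 1

Work:
A strategy strictly dominates another if it gives a strictly higher payoff against every opponent action. Compare each pair of P1's strategies column-by-column:
  A vs B: [2 vs 5, 3 vs 5, 3 vs 5] → A does not strictly dominate B (column X: 2 ≤ 5)
  A vs C: [2 vs 4, 3 vs 5, 3 vs 4] → A does not strictly dominate C (column X: 2 ≤ 4)
  B vs A: [5 vs 2, 5 vs 3, 5 vs 3] → B strictly dominates A
  B vs C: [5 vs 4, 5 vs 5, 5 vs 4] → B does not strictly dominate C (column Y: 5 ≤ 5)
  C vs A: [4 vs 2, 5 vs 3, 4 vs 3] → C strictly dominates A
  C vs B: [4 vs 5, 5 vs 5, 4 vs 5] → C does not strictly dominate B (column X: 4 ≤ 5)
No single strategy strictly dominates all others → no strictly dominant strategy.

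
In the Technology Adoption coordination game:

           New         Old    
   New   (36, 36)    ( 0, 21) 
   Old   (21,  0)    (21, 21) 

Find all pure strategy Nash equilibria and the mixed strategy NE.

Pure NE: (New, New) and (Old, Old); Mixed NE: p = 0.5833, q = 0.5833

Work:
Check pure NE:
(New, New): (36, 36) - no unilateral deviation beneficial
(Old, Old): (21, 21) - no unilateral deviation beneficial
Mixed NE: P1 plays New with p = 0.5833, P2 plays New with q = 0.5833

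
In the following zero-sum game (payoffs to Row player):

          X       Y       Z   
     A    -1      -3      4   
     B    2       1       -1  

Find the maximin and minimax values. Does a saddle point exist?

Maximin = -1, Minimax = 1, Saddle: False

Work:
Row minimums: [-3, -1] → maximin = -1
Column maximums: [2, 1, 4] → minimax = 1
No saddle point (maximin ≠ minimax). Mixed strategy needed.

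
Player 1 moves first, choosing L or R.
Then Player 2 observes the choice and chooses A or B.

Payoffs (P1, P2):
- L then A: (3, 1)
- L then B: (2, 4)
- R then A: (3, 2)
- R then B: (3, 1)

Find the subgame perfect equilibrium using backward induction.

P1 plays R, P2 plays B after L and A after R; Payoff (3, 2)

Work:
Backward induction:
After L: P2 chooses B → P1 gets 2
After R: P2 chooses A → P1 gets 3
P1 chooses R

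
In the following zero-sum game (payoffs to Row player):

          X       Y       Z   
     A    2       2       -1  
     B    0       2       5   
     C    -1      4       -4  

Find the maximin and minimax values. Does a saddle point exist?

Maximin = 0, Minimax = 2, Saddle: False

Work:
Row minimums: [-1, 0, -4] → maximin = 0
Column maximums: [2, 4, 5] → minimax = 2
No saddle point (maximin ≠ minimax). Mixed strategy needed.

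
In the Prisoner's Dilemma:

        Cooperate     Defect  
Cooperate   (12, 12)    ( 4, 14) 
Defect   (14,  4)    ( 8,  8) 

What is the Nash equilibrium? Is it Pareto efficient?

(Defect, Defect) is NE; not Pareto efficient

Work:
Defect dominates Cooperate for both players:
If P2 cooperates: Defect (14) > Cooperate (12)
If P2 defects: Defect (8) > Cooperate (4)
NE: (Defect, Defect) with payoff (8, 8)
But (Cooperate, Cooperate) = (12, 12) Pareto dominates (8, 8)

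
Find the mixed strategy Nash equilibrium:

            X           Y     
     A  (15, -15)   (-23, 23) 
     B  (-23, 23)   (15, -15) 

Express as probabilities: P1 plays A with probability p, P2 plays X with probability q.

p = 0.5, q = 0.5

Work:
Find probabilities that make opponent indifferent:
P2 chooses q to make P1 indifferent between A and B
P1 chooses p to make P2 indifferent between X and Y
Mixed NE: P1 plays (A: 0.5, B: 0.5), P2 plays (X: 0.5, Y: 0.5)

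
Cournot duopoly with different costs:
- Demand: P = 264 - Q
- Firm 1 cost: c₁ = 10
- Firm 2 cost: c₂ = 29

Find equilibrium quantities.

q₁* = 91.0, q₂* = 72.0

Work:
Reaction: q₁ = (264 - 10 - q₂)/2
Reaction: q₂ = (264 - 29 - q₁)/2
Solve simultaneously:
q₁* = (264 - 2×10 + 29)/3 = 91.0
q₂* = (264 - 2×29 + 10)/3 = 72.0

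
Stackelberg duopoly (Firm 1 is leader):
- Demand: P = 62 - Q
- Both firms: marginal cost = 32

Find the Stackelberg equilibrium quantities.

q₁* (leader) = 15.0, q₂* (follower) = 7.5

Work:
Follower's reaction: q₂ = (a - c - q₁)/2
Leader substitutes: π₁ = q₁·(a - q₁ - (a-c-q₁)/2 - c)
FOC: q₁* = (62 - 32)/2 = 15.00
Then: q₂* = (62 - 32 - 15.0)/2 = 7.50
Leader has first-mover advantage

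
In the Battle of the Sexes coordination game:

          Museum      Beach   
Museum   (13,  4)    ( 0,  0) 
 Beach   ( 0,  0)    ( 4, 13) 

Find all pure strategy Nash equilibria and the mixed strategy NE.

Pure NE: (Museum, Museum) and (Beach, Beach); Mixed NE: p = 0.7647, q = 0.2353

Work:
Check pure NE:
(Museum, Museum): (13, 4) - no unilateral deviation beneficial
(Beach, Beach): (4, 13) - no unilateral deviation beneficial
Mixed NE: P1 plays Museum with p = 0.7647, P2 plays Museum with q = 0.2353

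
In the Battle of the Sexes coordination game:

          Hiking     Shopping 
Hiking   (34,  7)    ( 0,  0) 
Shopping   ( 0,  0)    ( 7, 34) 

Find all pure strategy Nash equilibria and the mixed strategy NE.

Pure NE: (Hiking, Hiking) and (Shopping, Shopping); Mixed NE: p = 0.8293, q = 0.1707

Work:
Check pure NE:
(Hiking, Hiking): (34, 7) - no unilateral deviation beneficial
(Shopping, Shopping): (7, 34) - no unilateral deviation beneficial
Mixed NE: P1 plays Hiking with p = 0.8293, P2 plays Hiking with q = 0.1707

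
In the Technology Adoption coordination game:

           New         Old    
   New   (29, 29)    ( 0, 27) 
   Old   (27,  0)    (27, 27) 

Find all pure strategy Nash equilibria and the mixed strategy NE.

Pure NE: (New, New) and (Old, Old); Mixed NE: p = 0.931, q = 0.931

Work:
Check pure NE:
(New, New): (29, 29) - no unilateral deviation beneficial
(Old, Old): (27, 27) - no unilateral deviation beneficial
Mixed NE: P1 plays New with p = 0.931, P2 plays New with q = 0.931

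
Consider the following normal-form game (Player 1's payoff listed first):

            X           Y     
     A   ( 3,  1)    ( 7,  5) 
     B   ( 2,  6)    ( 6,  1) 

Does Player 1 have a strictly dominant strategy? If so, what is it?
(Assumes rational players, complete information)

Yes, Player 1's strictly dominant strategy is A

Work:
A strategy strictly dominates another if it gives a strictly higher payoff against every opponent action. Compare each pair of P1's strategies column-by-column:
  A vs B: [3 vs 2, 7 vs 6] → A strictly dominates B
  B vs A: [2 vs 3, 6 vs 7] → B does not strictly dominate A (column X: 2 ≤ 3)
A strictly dominates every other strategy → strictly dominant.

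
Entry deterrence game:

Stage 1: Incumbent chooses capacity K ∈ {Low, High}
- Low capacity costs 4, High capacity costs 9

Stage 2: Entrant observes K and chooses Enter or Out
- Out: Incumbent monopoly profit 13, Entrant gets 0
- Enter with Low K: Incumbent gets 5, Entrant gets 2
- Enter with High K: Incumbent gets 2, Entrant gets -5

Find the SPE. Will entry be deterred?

SPE: (High, Enter|Low, Out|High); Entry deterred. Incumbent net profit = 4

Work:
After Low K: Entrant enters (2 > 0)
After High K: Entrant stays out (-5 < 0)
Incumbent: Low → 5−4=1, High → 13−9=4
Incumbent chooses High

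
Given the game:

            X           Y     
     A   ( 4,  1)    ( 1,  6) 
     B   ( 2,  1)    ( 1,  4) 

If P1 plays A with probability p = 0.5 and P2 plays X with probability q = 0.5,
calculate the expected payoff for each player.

E[P1] = 2.0, E[P2] = 3.0

Work:
E[P1] = p·q·π₁(A,X) + p·(1-q)·π₁(A,Y) + (1-p)·q·π₁(B,X) + (1-p)·(1-q)·π₁(B,Y)
= 0.5·0.5·4 + 0.5·0.5·1 + 0.5·0.5·2 + 0.5·0.5·1
= 2.0

E[P2] = 3.0 (similar calculation)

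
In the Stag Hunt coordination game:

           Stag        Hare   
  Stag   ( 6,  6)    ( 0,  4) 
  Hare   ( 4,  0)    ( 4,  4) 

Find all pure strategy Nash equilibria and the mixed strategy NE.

Pure NE: (Stag, Stag) and (Hare, Hare); Mixed NE: p = 0.6667, q = 0.6667

Work:
Check pure NE:
(Stag, Stag): (6, 6) - no unilateral deviation beneficial
(Hare, Hare): (4, 4) - no unilateral deviation beneficial
Mixed NE: P1 plays Stag with p = 0.6667, P2 plays Stag with q = 0.6667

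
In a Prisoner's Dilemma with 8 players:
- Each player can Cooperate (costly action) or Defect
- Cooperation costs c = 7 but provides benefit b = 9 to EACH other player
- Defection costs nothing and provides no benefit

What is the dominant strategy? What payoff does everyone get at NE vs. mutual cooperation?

Dominant: Defect; NE payoff = 0; Coop payoff = 56

Work:
Defect dominates (saves cost c = 7, benefit to others is external)
NE: All defect → everyone gets 0
If all cooperate: each receives (7)×9 - 7 = 56
Social dilemma: 56 > 0 but NE gives 0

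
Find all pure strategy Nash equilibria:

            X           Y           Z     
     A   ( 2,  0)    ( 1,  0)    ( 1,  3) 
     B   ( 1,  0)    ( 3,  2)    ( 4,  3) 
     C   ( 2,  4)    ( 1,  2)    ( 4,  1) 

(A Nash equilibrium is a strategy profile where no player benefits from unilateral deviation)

Nash equilibrium: (B, Z), (C, X)

Work:
Best responses:
  P1 vs X: payoffs [2, 1, 2] → best response A/C (payoff 2)
  P1 vs Y: payoffs [1, 3, 1] → best response B (payoff 3)
  P1 vs Z: payoffs [1, 4, 4] → best response B/C (payoff 4)
  P2 vs A: payoffs [0, 0, 3] → best response Z (payoff 3)
  P2 vs B: payoffs [0, 2, 3] → best response Z (payoff 3)
  P2 vs C: payoffs [4, 2, 1] → best response X (payoff 4)
Mutual best responses: (B,Z), (C,X) → Nash equilibria.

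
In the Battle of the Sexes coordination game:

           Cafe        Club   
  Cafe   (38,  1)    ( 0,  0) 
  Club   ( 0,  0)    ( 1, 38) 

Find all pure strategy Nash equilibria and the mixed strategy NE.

Pure NE: (Cafe, Cafe) and (Club, Club); Mixed NE: p = 0.9744, q = 0.0256

Work:
Check pure NE:
(Cafe, Cafe): (38, 1) - no unilateral deviation beneficial
(Club, Club): (1, 38) - no unilateral deviation beneficial
Mixed NE: P1 plays Cafe with p = 0.9744, P2 plays Cafe with q = 0.0256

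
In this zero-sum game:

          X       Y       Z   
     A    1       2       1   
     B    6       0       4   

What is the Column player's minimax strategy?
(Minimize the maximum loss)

Column should play Y, value = 2

Work:
Column player minimizes Row's maximum payoff:
Column X: max payoff to Row = 6
Column Y: max payoff to Row = 2
Column Z: max payoff to Row = 4
Minimum is 2, achieved by column Y.
Minimax strategy: Y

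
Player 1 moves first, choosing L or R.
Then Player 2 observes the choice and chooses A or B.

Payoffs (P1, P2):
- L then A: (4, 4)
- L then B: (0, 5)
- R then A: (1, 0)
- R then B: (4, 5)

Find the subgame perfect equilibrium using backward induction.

P1 plays R, P2 plays B after L and B after R; Payoff (4, 5)

Work:
Backward induction:
After L: P2 chooses B → P1 gets 0
After R: P2 chooses B → P1 gets 4
P1 chooses R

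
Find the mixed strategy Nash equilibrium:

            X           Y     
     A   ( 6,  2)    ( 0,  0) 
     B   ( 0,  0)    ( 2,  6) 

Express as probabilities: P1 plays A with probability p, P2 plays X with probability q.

p = 0.75, q = 0.25

Work:
Find probabilities that make opponent indifferent:
P2 chooses q to make P1 indifferent between A and B
P1 chooses p to make P2 indifferent between X and Y
Mixed NE: P1 plays (A: 0.75, B: 0.25), P2 plays (X: 0.25, Y: 0.75)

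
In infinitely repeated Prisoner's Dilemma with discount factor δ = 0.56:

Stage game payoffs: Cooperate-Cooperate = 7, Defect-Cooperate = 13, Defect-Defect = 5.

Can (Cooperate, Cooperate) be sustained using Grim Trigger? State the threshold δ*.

δ* = 0.75; since δ = 0.56 < 0.75, cooperation cannot be sustained

Work:
For Grim Trigger:
Cooperate forever: 7/(1-δ)
Defect then punished: 13 + 5·δ/(1-δ)
Need: 7/(1-δ) ≥ 13 + 5·δ/(1-δ)
Solving: δ ≥ (T-R)/(T-P) = (13-7)/(13-5) = 0.75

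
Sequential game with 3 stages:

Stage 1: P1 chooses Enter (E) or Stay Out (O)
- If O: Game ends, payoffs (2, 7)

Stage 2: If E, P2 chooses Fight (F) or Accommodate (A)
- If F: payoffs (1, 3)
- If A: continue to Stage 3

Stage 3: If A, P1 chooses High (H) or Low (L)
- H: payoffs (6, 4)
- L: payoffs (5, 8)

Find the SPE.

SPE: (E, A, H); Outcome (6, 4)

Work:
Stage 3: P1 chooses H (6 vs 5)
Stage 2: P2: F->3, A->4 (anticipating H). Choose A
Stage 1: P1: O->2, E->6 (anticipating A, H). Choose E
SPE path: E -> A -> H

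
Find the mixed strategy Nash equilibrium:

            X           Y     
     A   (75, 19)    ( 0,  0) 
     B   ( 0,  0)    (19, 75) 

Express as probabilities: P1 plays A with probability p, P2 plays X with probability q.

p = 0.7979, q = 0.2021

Work:
Find probabilities that make opponent indifferent:
P2 chooses q to make P1 indifferent between A and B
P1 chooses p to make P2 indifferent between X and Y
Mixed NE: P1 plays (A: 0.7979, B: 0.2021), P2 plays (X: 0.2021, Y: 0.7979)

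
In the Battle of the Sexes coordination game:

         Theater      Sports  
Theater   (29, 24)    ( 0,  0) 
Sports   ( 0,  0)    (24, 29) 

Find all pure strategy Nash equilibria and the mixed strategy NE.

Pure NE: (Theater, Theater) and (Sports, Sports); Mixed NE: p = 0.5472, q = 0.4528

Work:
Check pure NE:
(Theater, Theater): (29, 24) - no unilateral deviation beneficial
(Sports, Sports): (24, 29) - no unilateral deviation beneficial
Mixed NE: P1 plays Theater with p = 0.5472, P2 plays Theater with q = 0.4528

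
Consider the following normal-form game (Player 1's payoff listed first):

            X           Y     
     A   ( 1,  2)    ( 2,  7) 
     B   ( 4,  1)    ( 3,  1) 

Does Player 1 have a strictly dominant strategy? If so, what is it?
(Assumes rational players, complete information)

Yes, Player 1's strictly dominant strategy is B

Work:
A strategy strictly dominates another if it gives a strictly higher payoff against every opponent action. Compare each pair of P1's strategies column-by-column:
  A vs B: [1 vs 4, 2 vs 3] → A does not strictly dominate B (column X: 1 ≤ 4)
  B vs A: [4 vs 1, 3 vs 2] → B strictly dominates A
B strictly dominates every other strategy → strictly dominant.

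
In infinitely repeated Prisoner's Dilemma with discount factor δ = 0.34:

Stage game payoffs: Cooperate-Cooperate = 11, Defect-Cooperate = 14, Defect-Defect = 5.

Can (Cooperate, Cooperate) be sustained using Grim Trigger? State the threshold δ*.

δ* = 0.3333; since δ = 0.34 ≥ 0.3333, cooperation can be sustained

Work:
For Grim Trigger:
Cooperate forever: 11/(1-δ)
Defect then punished: 14 + 5·δ/(1-δ)
Need: 11/(1-δ) ≥ 14 + 5·δ/(1-δ)
Solving: δ ≥ (T-R)/(T-P) = (14-11)/(14-5) = 0.3333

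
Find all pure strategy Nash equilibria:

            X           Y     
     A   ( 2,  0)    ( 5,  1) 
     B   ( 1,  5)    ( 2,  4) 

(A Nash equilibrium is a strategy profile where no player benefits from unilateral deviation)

Nash equilibrium: (A, Y)

Work:
Best responses:
  P1 vs X: payoffs [2, 1] → best response A (payoff 2)
  P1 vs Y: payoffs [5, 2] → best response A (payoff 5)
  P2 vs A: payoffs [0, 1] → best response Y (payoff 1)
  P2 vs B: payoffs [5, 4] → best response X (payoff 5)
Mutual best responses: (A,Y) → Nash equilibria.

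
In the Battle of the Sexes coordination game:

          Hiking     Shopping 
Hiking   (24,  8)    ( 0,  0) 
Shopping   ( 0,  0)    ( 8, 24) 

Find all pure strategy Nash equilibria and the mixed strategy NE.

Pure NE: (Hiking, Hiking) and (Shopping, Shopping); Mixed NE: p = 0.75, q = 0.25

Work:
Check pure NE:
(Hiking, Hiking): (24, 8) - no unilateral deviation beneficial
(Shopping, Shopping): (8, 24) - no unilateral deviation beneficial
Mixed NE: P1 plays Hiking with p = 0.75, P2 plays Hiking with q = 0.25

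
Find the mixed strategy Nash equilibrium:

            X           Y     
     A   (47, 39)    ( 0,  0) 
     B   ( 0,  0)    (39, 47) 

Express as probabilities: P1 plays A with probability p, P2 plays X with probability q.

p = 0.5465, q = 0.4535

Work:
Find probabilities that make opponent indifferent:
P2 chooses q to make P1 indifferent between A and B
P1 chooses p to make P2 indifferent between X and Y
Mixed NE: P1 plays (A: 0.5465, B: 0.4535), P2 plays (X: 0.4535, Y: 0.5465)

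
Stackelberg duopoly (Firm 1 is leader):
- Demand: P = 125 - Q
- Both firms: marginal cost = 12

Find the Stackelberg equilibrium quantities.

q₁* (leader) = 56.5, q₂* (follower) = 28.25

Work:
Follower's reaction: q₂ = (a - c - q₁)/2
Leader substitutes: π₁ = q₁·(a - q₁ - (a-c-q₁)/2 - c)
FOC: q₁* = (125 - 12)/2 = 56.50
Then: q₂* = (125 - 12 - 56.5)/2 = 28.25
Leader has first-mover advantage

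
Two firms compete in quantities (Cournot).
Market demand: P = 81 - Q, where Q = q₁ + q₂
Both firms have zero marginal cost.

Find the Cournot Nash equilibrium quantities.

q₁* = q₂* = 27.0; P* = 27.0

Work:
Profit: π_i = P·q_i = (a - q_i - q_j)·q_i
FOC: ∂π_i/∂q_i = a - 2q_i - q_j = 0
Reaction function: q_i = (81 - q_j)/2
Symmetry: q* = 81/3 = 27.0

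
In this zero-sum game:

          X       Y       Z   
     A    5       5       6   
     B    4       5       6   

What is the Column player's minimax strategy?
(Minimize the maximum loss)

Column should play X or Y (all achieve the minimum), value = 5

Work:
Column player minimizes Row's maximum payoff:
Column X: max payoff to Row = 5
Column Y: max payoff to Row = 5
Column Z: max payoff to Row = 6
Minimum is 5, achieved by columns X, Y (tied).
Each of X or Y is a minimax strategy.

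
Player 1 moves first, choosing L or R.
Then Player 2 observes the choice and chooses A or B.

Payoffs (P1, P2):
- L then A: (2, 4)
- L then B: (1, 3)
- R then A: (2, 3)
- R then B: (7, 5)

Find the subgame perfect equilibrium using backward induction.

P1 plays R, P2 plays A after L and B after R; Payoff (7, 5)

Work:
Backward induction:
After L: P2 chooses A → P1 gets 2
After R: P2 chooses B → P1 gets 7
P1 chooses R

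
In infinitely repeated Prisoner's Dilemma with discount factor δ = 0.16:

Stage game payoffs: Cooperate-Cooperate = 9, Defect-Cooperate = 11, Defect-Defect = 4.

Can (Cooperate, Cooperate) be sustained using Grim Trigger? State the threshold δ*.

δ* = 0.2857; since δ = 0.16 < 0.2857, cooperation cannot be sustained

Work:
For Grim Trigger:
Cooperate forever: 9/(1-δ)
Defect then punished: 11 + 4·δ/(1-δ)
Need: 9/(1-δ) ≥ 11 + 4·δ/(1-δ)
Solving: δ ≥ (T-R)/(T-P) = (11-9)/(11-4) = 0.2857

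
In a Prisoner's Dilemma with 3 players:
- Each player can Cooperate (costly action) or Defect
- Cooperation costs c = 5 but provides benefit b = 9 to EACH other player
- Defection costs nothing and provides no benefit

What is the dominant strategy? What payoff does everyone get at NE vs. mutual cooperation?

Dominant: Defect; NE payoff = 0; Coop payoff = 13

Work:
Defect dominates (saves cost c = 5, benefit to others is external)
NE: All defect → everyone gets 0
If all cooperate: each receives (2)×9 - 5 = 13
Social dilemma: 13 > 0 but NE gives 0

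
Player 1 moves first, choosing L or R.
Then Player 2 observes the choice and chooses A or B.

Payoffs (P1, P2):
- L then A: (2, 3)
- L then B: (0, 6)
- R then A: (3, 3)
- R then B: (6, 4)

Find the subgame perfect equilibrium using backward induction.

P1 plays R, P2 plays B after L and B after R; Payoff (6, 4)

Work:
Backward induction:
After L: P2 chooses B → P1 gets 0
After R: P2 chooses B → P1 gets 6
P1 chooses R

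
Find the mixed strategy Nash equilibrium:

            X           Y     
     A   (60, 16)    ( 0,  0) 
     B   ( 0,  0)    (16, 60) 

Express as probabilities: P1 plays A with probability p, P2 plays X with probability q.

p = 0.7895, q = 0.2105

Work:
Find probabilities that make opponent indifferent:
P2 chooses q to make P1 indifferent between A and B
P1 chooses p to make P2 indifferent between X and Y
Mixed NE: P1 plays (A: 0.7895, B: 0.2105), P2 plays (X: 0.2105, Y: 0.7895)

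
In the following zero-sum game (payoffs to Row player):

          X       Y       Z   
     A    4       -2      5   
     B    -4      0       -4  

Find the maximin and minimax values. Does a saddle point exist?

Maximin = -2, Minimax = 0, Saddle: False

Work:
Row minimums: [-2, -4] → maximin = -2
Column maximums: [4, 0, 5] → minimax = 0
No saddle point (maximin ≠ minimax). Mixed strategy needed.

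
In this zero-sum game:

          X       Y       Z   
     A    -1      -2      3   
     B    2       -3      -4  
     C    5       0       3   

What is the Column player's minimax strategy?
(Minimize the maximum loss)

Column should play Y, value = 0

Work:
Column player minimizes Row's maximum payoff:
Column X: max payoff to Row = 5
Column Y: max payoff to Row = 0
Column Z: max payoff to Row = 3
Minimum is 0, achieved by column Y.
Minimax strategy: Y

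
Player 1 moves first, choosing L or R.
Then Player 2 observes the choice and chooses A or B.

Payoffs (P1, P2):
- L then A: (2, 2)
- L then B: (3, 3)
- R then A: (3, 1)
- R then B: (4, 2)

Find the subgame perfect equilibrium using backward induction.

P1 plays R, P2 plays B after L and B after R; Payoff (4, 2)

Work:
Backward induction:
After L: P2 chooses B → P1 gets 3
After R: P2 chooses B → P1 gets 4
P1 chooses R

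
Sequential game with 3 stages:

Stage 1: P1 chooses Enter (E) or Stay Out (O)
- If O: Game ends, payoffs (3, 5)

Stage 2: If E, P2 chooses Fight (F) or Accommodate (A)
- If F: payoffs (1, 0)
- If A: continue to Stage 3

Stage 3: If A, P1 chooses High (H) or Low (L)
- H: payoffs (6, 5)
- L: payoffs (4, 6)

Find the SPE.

SPE: (E, A, H); Outcome (6, 5)

Work:
Stage 3: P1 chooses H (6 vs 4)
Stage 2: P2: F->0, A->5 (anticipating H). Choose A
Stage 1: P1: O->3, E->6 (anticipating A, H). Choose E
SPE path: E -> A -> H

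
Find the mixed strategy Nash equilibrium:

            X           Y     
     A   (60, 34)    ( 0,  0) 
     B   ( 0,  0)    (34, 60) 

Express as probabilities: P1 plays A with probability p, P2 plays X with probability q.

p = 0.6383, q = 0.3617

Work:
Find probabilities that make opponent indifferent:
P2 chooses q to make P1 indifferent between A and B
P1 chooses p to make P2 indifferent between X and Y
Mixed NE: P1 plays (A: 0.6383, B: 0.3617), P2 plays (X: 0.3617, Y: 0.6383)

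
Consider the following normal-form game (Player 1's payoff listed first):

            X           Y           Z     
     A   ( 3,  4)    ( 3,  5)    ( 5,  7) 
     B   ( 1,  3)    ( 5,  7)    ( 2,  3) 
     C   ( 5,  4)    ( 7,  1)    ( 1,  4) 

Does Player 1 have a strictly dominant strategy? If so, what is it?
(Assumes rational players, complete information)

No strictly dominant strategy exists for Player 1

Work:
A strategy strictly dominates another if it gives a strictly higher payoff against every opponent action. Compare each pair of P1's strategies column-by-column:
  A vs B: [3 vs 1, 3 vs 5, 5 vs 2] → A does not strictly dominate B (column Y: 3 ≤ 5)
  A vs C: [3 vs 5, 3 vs 7, 5 vs 1] → A does not strictly dominate C (column X: 3 ≤ 5)
  B vs A: [1 vs 3, 5 vs 3, 2 vs 5] → B does not strictly dominate A (column X: 1 ≤ 3)
  B vs C: [1 vs 5, 5 vs 7, 2 vs 1] → B does not strictly dominate C (column X: 1 ≤ 5)
  C vs A: [5 vs 3, 7 vs 3, 1 vs 5] → C does not strictly dominate A (column Z: 1 ≤ 5)
  C vs B: [5 vs 1, 7 vs 5, 1 vs 2] → C does not strictly dominate B (column Z: 1 ≤ 2)
No single strategy strictly dominates all others → no strictly dominant strategy.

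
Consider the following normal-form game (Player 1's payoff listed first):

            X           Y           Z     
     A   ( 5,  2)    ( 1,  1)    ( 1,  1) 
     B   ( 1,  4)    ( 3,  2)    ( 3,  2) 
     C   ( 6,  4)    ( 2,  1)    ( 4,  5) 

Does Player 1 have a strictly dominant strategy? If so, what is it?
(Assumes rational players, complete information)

No strictly dominant strategy exists for Player 1

Work:
A strategy strictly dominates another if it gives a strictly higher payoff against every opponent action. Compare each pair of P1's strategies column-by-column:
  A vs B: [5 vs 1, 1 vs 3, 1 vs 3] → A does not strictly dominate B (column Y: 1 ≤ 3)
  A vs C: [5 vs 6, 1 vs 2, 1 vs 4] → A does not strictly dominate C (column X: 5 ≤ 6)
  B vs A: [1 vs 5, 3 vs 1, 3 vs 1] → B does not strictly dominate A (column X: 1 ≤ 5)
  B vs C: [1 vs 6, 3 vs 2, 3 vs 4] → B does not strictly dominate C (column X: 1 ≤ 6)
  C vs A: [6 vs 5, 2 vs 1, 4 vs 1] → C strictly dominates A
  C vs B: [6 vs 1, 2 vs 3, 4 vs 3] → C does not strictly dominate B (column Y: 2 ≤ 3)
No single strategy strictly dominates all others → no strictly dominant strategy.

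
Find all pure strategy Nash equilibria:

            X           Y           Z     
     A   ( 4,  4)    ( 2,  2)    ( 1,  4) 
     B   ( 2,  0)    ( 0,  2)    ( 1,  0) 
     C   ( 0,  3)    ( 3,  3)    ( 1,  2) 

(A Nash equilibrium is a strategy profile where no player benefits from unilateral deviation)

Nash equilibrium: (A, X), (A, Z), (C, Y)

Work:
Best responses:
  P1 vs X: payoffs [4, 2, 0] → best response A (payoff 4)
  P1 vs Y: payoffs [2, 0, 3] → best response C (payoff 3)
  P1 vs Z: payoffs [1, 1, 1] → best response A/B/C (payoff 1)
  P2 vs A: payoffs [4, 2, 4] → best response X/Z (payoff 4)
  P2 vs B: payoffs [0, 2, 0] → best response Y (payoff 2)
  P2 vs C: payoffs [3, 3, 2] → best response X/Y (payoff 3)
Mutual best responses: (A,X), (A,Z), (C,Y) → Nash equilibria.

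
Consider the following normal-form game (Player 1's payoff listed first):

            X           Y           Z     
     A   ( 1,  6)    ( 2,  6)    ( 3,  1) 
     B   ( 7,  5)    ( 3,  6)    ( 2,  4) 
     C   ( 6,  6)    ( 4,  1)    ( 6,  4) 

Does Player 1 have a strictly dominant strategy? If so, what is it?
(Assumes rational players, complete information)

No strictly dominant strategy exists for Player 1

Work:
A strategy strictly dominates another if it gives a strictly higher payoff against every opponent action. Compare each pair of P1's strategies column-by-column:
  A vs B: [1 vs 7, 2 vs 3, 3 vs 2] → A does not strictly dominate B (column X: 1 ≤ 7)
  A vs C: [1 vs 6, 2 vs 4, 3 vs 6] → A does not strictly dominate C (column X: 1 ≤ 6)
  B vs A: [7 vs 1, 3 vs 2, 2 vs 3] → B does not strictly dominate A (column Z: 2 ≤ 3)
  B vs C: [7 vs 6, 3 vs 4, 2 vs 6] → B does not strictly dominate C (column Y: 3 ≤ 4)
  C vs A: [6 vs 1, 4 vs 2, 6 vs 3] → C strictly dominates A
  C vs B: [6 vs 7, 4 vs 3, 6 vs 2] → C does not strictly dominate B (column X: 6 ≤ 7)
No single strategy strictly dominates all others → no strictly dominant strategy.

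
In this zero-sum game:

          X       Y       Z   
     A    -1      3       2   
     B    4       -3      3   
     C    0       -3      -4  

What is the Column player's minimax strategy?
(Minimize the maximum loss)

Column should play Y or Z (all achieve the minimum), value = 3

Work:
Column player minimizes Row's maximum payoff:
Column X: max payoff to Row = 4
Column Y: max payoff to Row = 3
Column Z: max payoff to Row = 3
Minimum is 3, achieved by columns Y, Z (tied).
Each of Y or Z is a minimax strategy.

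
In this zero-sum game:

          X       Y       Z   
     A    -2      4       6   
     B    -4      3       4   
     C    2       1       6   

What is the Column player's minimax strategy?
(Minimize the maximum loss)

Column should play X, value = 2

Work:
Column player minimizes Row's maximum payoff:
Column X: max payoff to Row = 2
Column Y: max payoff to Row = 4
Column Z: max payoff to Row = 6
Minimum is 2, achieved by column X.
Minimax strategy: X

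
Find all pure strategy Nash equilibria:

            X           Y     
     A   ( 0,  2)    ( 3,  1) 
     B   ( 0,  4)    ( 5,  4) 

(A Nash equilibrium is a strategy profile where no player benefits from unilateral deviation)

Nash equilibrium: (A, X), (B, X), (B, Y)

Work:
Best responses:
  P1 vs X: payoffs [0, 0] → best response A/B (payoff 0)
  P1 vs Y: payoffs [3, 5] → best response B (payoff 5)
  P2 vs A: payoffs [2, 1] → best response X (payoff 2)
  P2 vs B: payoffs [4, 4] → best response X/Y (payoff 4)
Mutual best responses: (A,X), (B,X), (B,Y) → Nash equilibria.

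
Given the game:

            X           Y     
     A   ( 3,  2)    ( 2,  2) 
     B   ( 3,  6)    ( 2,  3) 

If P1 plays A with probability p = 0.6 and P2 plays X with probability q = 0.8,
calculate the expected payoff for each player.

E[P1] = 2.8, E[P2] = 3.36

Work:
E[P1] = p·q·π₁(A,X) + p·(1-q)·π₁(A,Y) + (1-p)·q·π₁(B,X) + (1-p)·(1-q)·π₁(B,Y)
= 0.6·0.8·3 + 0.6·0.2·2 + 0.4·0.8·3 + 0.4·0.2·2
= 2.8

E[P2] = 3.36 (similar calculation)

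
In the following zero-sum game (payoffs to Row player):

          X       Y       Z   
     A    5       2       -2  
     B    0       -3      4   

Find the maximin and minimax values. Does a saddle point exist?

Maximin = -2, Minimax = 2, Saddle: False

Work:
Row minimums: [-2, -3] → maximin = -2
Column maximums: [5, 2, 4] → minimax = 2
No saddle point (maximin ≠ minimax). Mixed strategy needed.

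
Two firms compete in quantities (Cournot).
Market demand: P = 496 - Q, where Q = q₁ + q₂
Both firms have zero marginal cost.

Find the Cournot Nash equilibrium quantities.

q₁* = q₂* = 165.33; P* = 165.33

Work:
Profit: π_i = P·q_i = (a - q_i - q_j)·q_i
FOC: ∂π_i/∂q_i = a - 2q_i - q_j = 0
Reaction function: q_i = (496 - q_j)/2
Symmetry: q* = 496/3 = 165.33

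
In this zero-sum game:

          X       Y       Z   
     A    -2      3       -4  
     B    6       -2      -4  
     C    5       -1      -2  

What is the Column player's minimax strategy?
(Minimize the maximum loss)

Column should play Z, value = -2

Work:
Column player minimizes Row's maximum payoff:
Column X: max payoff to Row = 6
Column Y: max payoff to Row = 3
Column Z: max payoff to Row = -2
Minimum is -2, achieved by column Z.
Minimax strategy: Z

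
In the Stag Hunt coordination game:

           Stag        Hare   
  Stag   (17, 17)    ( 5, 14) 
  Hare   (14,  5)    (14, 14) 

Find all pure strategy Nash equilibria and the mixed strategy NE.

Pure NE: (Stag, Stag) and (Hare, Hare); Mixed NE: p = 0.75, q = 0.75

Work:
Check pure NE:
(Stag, Stag): (17, 17) - no unilateral deviation beneficial
(Hare, Hare): (14, 14) - no unilateral deviation beneficial
Mixed NE: P1 plays Stag with p = 0.75, P2 plays Stag with q = 0.75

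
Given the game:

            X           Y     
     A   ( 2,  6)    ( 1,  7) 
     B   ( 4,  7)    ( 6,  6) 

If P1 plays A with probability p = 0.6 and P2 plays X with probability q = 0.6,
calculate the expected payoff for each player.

E[P1] = 2.88, E[P2] = 6.48

Work:
E[P1] = p·q·π₁(A,X) + p·(1-q)·π₁(A,Y) + (1-p)·q·π₁(B,X) + (1-p)·(1-q)·π₁(B,Y)
= 0.6·0.6·2 + 0.6·0.4·1 + 0.4·0.6·4 + 0.4·0.4·6
= 2.88

E[P2] = 6.48 (similar calculation)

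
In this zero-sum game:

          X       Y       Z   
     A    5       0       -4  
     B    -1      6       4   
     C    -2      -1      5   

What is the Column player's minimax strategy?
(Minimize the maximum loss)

Column should play X or Z (all achieve the minimum), value = 5

Work:
Column player minimizes Row's maximum payoff:
Column X: max payoff to Row = 5
Column Y: max payoff to Row = 6
Column Z: max payoff to Row = 5
Minimum is 5, achieved by columns X, Z (tied).
Each of X or Z is a minimax strategy.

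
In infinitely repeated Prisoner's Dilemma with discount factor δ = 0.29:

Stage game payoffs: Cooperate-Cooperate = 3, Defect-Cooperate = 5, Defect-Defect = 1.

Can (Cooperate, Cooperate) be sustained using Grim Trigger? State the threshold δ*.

δ* = 0.5; since δ = 0.29 < 0.5, cooperation cannot be sustained

Work:
For Grim Trigger:
Cooperate forever: 3/(1-δ)
Defect then punished: 5 + 1·δ/(1-δ)
Need: 3/(1-δ) ≥ 5 + 1·δ/(1-δ)
Solving: δ ≥ (T-R)/(T-P) = (5-3)/(5-1) = 0.5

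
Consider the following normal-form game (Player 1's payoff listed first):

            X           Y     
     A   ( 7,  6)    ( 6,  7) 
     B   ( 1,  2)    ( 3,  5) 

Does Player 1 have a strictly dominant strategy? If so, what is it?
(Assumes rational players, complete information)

Yes, Player 1's strictly dominant strategy is A

Work:
A strategy strictly dominates another if it gives a strictly higher payoff against every opponent action. Compare each pair of P1's strategies column-by-column:
  A vs B: [7 vs 1, 6 vs 3] → A strictly dominates B
  B vs A: [1 vs 7, 3 vs 6] → B does not strictly dominate A (column X: 1 ≤ 7)
A strictly dominates every other strategy → strictly dominant.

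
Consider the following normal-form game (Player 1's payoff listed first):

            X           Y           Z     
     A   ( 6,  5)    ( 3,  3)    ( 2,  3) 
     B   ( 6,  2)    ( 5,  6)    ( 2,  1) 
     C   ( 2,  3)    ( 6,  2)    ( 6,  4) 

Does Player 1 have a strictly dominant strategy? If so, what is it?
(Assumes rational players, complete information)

No strictly dominant strategy exists for Player 1

Work:
A strategy strictly dominates another if it gives a strictly higher payoff against every opponent action. Compare each pair of P1's strategies column-by-column:
  A vs B: [6 vs 6, 3 vs 5, 2 vs 2] → A does not strictly dominate B (column X: 6 ≤ 6)
  A vs C: [6 vs 2, 3 vs 6, 2 vs 6] → A does not strictly dominate C (column Y: 3 ≤ 6)
  B vs A: [6 vs 6, 5 vs 3, 2 vs 2] → B does not strictly dominate A (column X: 6 ≤ 6)
  B vs C: [6 vs 2, 5 vs 6, 2 vs 6] → B does not strictly dominate C (column Y: 5 ≤ 6)
  C vs A: [2 vs 6, 6 vs 3, 6 vs 2] → C does not strictly dominate A (column X: 2 ≤ 6)
  C vs B: [2 vs 6, 6 vs 5, 6 vs 2] → C does not strictly dominate B (column X: 2 ≤ 6)
No single strategy strictly dominates all others → no strictly dominant strategy.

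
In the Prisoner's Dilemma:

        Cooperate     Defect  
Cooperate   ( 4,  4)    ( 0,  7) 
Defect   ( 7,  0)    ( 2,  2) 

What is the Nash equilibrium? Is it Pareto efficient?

(Defect, Defect) is NE; not Pareto efficient

Work:
Defect dominates Cooperate for both players:
If P2 cooperates: Defect (7) > Cooperate (4)
If P2 defects: Defect (2) > Cooperate (0)
NE: (Defect, Defect) with payoff (2, 2)
But (Cooperate, Cooperate) = (4, 4) Pareto dominates (2, 2)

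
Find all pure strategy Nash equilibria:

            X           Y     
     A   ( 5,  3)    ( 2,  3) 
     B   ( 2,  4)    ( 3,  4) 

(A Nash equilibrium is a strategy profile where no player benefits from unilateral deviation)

Nash equilibrium: (A, X), (B, Y)

Work:
Best responses:
  P1 vs X: payoffs [5, 2] → best response A (payoff 5)
  P1 vs Y: payoffs [2, 3] → best response B (payoff 3)
  P2 vs A: payoffs [3, 3] → best response X/Y (payoff 3)
  P2 vs B: payoffs [4, 4] → best response X/Y (payoff 4)
Mutual best responses: (A,X), (B,Y) → Nash equilibria.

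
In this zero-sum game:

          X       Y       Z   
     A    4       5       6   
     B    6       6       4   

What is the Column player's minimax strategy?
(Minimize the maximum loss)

Column should play X or Y or Z (all achieve the minimum), value = 6

Work:
Column player minimizes Row's maximum payoff:
Column X: max payoff to Row = 6
Column Y: max payoff to Row = 6
Column Z: max payoff to Row = 6
Minimum is 6, achieved by columns X, Y, Z (tied).
Each of X or Y or Z is a minimax strategy.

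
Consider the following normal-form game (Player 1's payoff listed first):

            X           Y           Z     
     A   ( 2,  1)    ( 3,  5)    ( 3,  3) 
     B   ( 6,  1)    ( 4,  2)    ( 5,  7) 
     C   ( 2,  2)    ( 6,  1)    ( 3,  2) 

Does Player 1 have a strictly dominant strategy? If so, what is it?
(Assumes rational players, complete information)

No strictly dominant strategy exists for Player 1

Work:
A strategy strictly dominates another if it gives a strictly higher payoff against every opponent action. Compare each pair of P1's strategies column-by-column:
  A vs B: [2 vs 6, 3 vs 4, 3 vs 5] → A does not strictly dominate B (column X: 2 ≤ 6)
  A vs C: [2 vs 2, 3 vs 6, 3 vs 3] → A does not strictly dominate C (column X: 2 ≤ 2)
  B vs A: [6 vs 2, 4 vs 3, 5 vs 3] → B strictly dominates A
  B vs C: [6 vs 2, 4 vs 6, 5 vs 3] → B does not strictly dominate C (column Y: 4 ≤ 6)
  C vs A: [2 vs 2, 6 vs 3, 3 vs 3] → C does not strictly dominate A (column X: 2 ≤ 2)
  C vs B: [2 vs 6, 6 vs 4, 3 vs 5] → C does not strictly dominate B (column X: 2 ≤ 6)
No single strategy strictly dominates all others → no strictly dominant strategy.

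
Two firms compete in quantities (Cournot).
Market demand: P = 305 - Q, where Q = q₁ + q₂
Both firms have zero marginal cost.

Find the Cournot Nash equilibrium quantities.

q₁* = q₂* = 101.67; P* = 101.67

Work:
Profit: π_i = P·q_i = (a - q_i - q_j)·q_i
FOC: ∂π_i/∂q_i = a - 2q_i - q_j = 0
Reaction function: q_i = (305 - q_j)/2
Symmetry: q* = 305/3 = 101.67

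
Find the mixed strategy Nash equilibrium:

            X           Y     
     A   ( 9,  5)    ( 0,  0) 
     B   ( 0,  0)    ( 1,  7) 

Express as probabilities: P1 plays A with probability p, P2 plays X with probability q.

p = 0.5833, q = 0.1

Work:
Find probabilities that make opponent indifferent:
P2 chooses q to make P1 indifferent between A and B
P1 chooses p to make P2 indifferent between X and Y
Mixed NE: P1 plays (A: 0.5833, B: 0.4167), P2 plays (X: 0.1, Y: 0.9)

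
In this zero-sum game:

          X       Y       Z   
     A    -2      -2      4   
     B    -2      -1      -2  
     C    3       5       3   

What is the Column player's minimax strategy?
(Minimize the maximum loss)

Column should play X, value = 3

Work:
Column player minimizes Row's maximum payoff:
Column X: max payoff to Row = 3
Column Y: max payoff to Row = 5
Column Z: max payoff to Row = 4
Minimum is 3, achieved by column X.
Minimax strategy: X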